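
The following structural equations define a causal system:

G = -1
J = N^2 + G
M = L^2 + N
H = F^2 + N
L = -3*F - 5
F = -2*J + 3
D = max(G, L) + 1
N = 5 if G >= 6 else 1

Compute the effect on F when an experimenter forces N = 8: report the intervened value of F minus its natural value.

Under do(N=8), the mechanism N = 5 if G >= 6 else 1 is discarded; N is fixed at 8.
J = N^2 + G  [with N=8, G=-1]  = 63
F = -2*J + 3  [with J=63]  = -123
Without intervention: N = 5 if G >= 6 else 1  [with G=-1]  = 1; J = N^2 + G  [with N=1, G=-1]  = 0; F = -2*J + 3  [with J=0]  = 3.
Change = -123 − 3 = -126.

-126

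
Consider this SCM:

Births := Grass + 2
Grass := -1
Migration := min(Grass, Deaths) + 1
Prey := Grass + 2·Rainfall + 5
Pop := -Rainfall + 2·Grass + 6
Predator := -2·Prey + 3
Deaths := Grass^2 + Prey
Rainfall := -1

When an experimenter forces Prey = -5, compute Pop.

The intervention breaks the incoming arrows to Prey: Prey := Grass + 2·Rainfall + 5 no longer applies, and Prey = -5.
Since Pop is not a descendant of the intervened variable, it is unaffected.
Pop = -Rainfall + 2·Grass + 6  [with Rainfall=-1, Grass=-1]  = 5

5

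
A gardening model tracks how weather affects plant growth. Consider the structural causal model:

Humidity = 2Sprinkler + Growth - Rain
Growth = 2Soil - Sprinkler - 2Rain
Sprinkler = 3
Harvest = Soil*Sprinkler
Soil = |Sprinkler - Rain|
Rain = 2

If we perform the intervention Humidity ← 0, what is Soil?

do(Humidity=0) replaces the equation Humidity = 2Sprinkler + Growth - Rain with the constant Humidity = 0.
Soil is not downstream of the intervention, so its value is determined by the original equations.
Soil = |Sprinkler - Rain|  [with Sprinkler=3, Rain=2]  = 1

1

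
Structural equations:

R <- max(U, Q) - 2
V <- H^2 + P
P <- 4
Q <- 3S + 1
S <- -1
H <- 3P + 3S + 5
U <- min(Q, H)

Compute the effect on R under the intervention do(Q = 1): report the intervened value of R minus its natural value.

Under do(Q=1), the mechanism Q <- 3S + 1 is discarded; Q is fixed at 1.
H = 3P + 3S + 5  [with P=4, S=-1]  = 14
U = min(Q, H)  [with Q=1, H=14]  = 1
R = max(U, Q) - 2  [with U=1, Q=1]  = -1
Without intervention: H = 3P + 3S + 5  [with P=4, S=-1]  = 14; Q = 3S + 1  [with S=-1]  = -2; U = min(Q, H)  [with Q=-2, H=14]  = -2; R = max(U, Q) - 2  [with U=-2, Q=-2]  = -4.
Change = -1 − (-4) = 3.

3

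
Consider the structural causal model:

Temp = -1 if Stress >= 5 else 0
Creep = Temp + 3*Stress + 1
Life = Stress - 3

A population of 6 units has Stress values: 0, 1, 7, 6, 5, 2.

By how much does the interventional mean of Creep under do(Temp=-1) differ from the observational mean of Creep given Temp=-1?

Every unit gets Temp=-1 under the intervention. Creep values become 0, 3, 21, 18, 15, 6; E[Creep|do(Temp=-1)] = 10.5.
Observing Temp=-1 restricts to units where Temp's equation naturally yields -1: Stress ∈ {7, 6, 5}. In that subpopulation Creep = 21, 18, 15, mean 18.
Difference = 10.5 − 18 = -7.5.

-7.5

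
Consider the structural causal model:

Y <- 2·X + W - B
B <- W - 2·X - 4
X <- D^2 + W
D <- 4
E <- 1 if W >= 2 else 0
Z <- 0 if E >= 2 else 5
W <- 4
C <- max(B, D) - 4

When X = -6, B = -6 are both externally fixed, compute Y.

Setting X = -6, B = -6 by intervention discards those variables' equations.
Y = 2·X + W - B  [with X=-6, W=4, B=-6]  = -2

-2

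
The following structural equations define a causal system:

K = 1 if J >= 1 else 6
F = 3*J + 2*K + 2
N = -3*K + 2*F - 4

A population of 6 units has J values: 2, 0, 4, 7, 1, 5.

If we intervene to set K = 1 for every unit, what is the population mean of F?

Every unit gets K=1 under the intervention. F values become 10, 4, 16, 25, 7, 19; E[F|do(K=1)] = 13.5.

13.5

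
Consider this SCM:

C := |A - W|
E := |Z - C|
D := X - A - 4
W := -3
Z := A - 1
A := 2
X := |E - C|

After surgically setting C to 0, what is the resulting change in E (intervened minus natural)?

do(C=0) replaces the equation C := |A - W| with the constant C = 0.
Z = A - 1  [with A=2]  = 1
E = |Z - C|  [with Z=1, C=0]  = 1
Without intervention: C = |A - W|  [with A=2, W=-3]  = 5; Z = A - 1  [with A=2]  = 1; E = |Z - C|  [with Z=1, C=5]  = 4.
Change = 1 − 4 = -3.

-3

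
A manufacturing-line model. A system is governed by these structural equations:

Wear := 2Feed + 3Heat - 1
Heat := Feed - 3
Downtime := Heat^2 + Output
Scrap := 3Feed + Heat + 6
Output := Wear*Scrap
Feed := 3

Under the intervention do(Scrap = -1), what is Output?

Intervening sets Scrap = -1 and removes its equation (Scrap := 3Feed + Heat + 6).
Heat = Feed - 3  [with Feed=3]  = 0
Wear = 2Feed + 3Heat - 1  [with Feed=3, Heat=0]  = 5
Output = Wear*Scrap  [with Wear=5, Scrap=-1]  = -5

-5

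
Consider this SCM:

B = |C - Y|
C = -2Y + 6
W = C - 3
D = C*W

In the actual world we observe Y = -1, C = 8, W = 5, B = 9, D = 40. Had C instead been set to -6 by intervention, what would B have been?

Under do(C=-6), the mechanism C = -2Y + 6 is discarded; C is fixed at -6.
B = |C - Y|  [with C=-6, Y=-1]  = 5

5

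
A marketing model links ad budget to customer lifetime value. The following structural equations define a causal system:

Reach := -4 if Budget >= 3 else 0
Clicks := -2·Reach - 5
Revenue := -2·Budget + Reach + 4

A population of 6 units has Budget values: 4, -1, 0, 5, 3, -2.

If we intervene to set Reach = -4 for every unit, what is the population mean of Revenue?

Every unit gets Reach=-4 under the intervention. Revenue values become -8, 2, 0, -10, -6, 4; E[Revenue|do(Reach=-4)] = -3.

-3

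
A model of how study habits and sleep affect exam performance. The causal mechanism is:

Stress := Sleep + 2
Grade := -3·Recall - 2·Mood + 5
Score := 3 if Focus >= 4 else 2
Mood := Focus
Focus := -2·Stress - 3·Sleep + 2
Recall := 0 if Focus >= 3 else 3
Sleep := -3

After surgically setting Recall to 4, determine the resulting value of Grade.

-33

Intervening sets Recall = 4 and removes its equation (Recall := 0 if Focus >= 3 else 3).
Stress = Sleep + 2  [with Sleep=-3]  = -1
Focus = -2·Stress - 3·Sleep + 2  [with Stress=-1, Sleep=-3]  = 13
Mood = Focus  [with Focus=13]  = 13
Grade = -3·Recall - 2·Mood + 5  [with Recall=4, Mood=13]  = -33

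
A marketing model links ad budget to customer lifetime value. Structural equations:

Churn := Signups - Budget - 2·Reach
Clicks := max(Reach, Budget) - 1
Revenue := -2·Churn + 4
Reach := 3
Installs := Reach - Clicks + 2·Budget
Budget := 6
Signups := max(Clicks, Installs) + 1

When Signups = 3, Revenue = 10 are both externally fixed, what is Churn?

Under do(Signups = 3, Revenue = 10), each intervened variable's structural equation is replaced by its fixed value.
Churn = Signups - Budget - 2·Reach  [with Signups=3, Budget=6, Reach=3]  = -9

-9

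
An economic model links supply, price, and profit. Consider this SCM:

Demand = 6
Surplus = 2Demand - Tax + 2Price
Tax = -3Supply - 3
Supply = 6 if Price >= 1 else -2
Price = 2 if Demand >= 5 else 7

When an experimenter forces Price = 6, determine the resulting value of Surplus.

do(Price=6) replaces the equation Price = 2 if Demand >= 5 else 7 with the constant Price = 6.
Supply = 6 if Price >= 1 else -2  [with Price=6]  = 6
Tax = -3Supply - 3  [with Supply=6]  = -21
Surplus = 2Demand - Tax + 2Price  [with Demand=6, Tax=-21, Price=6]  = 45

45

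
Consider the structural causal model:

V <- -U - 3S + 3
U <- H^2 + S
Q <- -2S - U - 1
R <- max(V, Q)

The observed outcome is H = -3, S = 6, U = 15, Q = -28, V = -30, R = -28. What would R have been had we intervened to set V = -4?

-4

The intervention breaks the incoming arrows to V: V <- -U - 3S + 3 no longer applies, and V = -4.
U = H^2 + S  [with H=-3, S=6]  = 15
Q = -2S - U - 1  [with S=6, U=15]  = -28
R = max(V, Q)  [with V=-4, Q=-28]  = -4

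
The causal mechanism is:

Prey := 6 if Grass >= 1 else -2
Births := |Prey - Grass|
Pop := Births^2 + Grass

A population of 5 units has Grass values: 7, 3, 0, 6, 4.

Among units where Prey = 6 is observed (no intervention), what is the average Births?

1.5

Conditioning on Prey=6 selects the 4 unit(s) with Grass ∈ {7, 3, 6, 4}. Their Births values: 1, 3, 0, 2. Mean = 1.5.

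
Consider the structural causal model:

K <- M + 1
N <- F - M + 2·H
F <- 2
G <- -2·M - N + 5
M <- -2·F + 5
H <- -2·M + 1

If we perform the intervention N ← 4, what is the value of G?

-1

Under do(N=4), the mechanism N <- F - M + 2·H is discarded; N is fixed at 4.
M = -2·F + 5  [with F=2]  = 1
G = -2·M - N + 5  [with M=1, N=4]  = -1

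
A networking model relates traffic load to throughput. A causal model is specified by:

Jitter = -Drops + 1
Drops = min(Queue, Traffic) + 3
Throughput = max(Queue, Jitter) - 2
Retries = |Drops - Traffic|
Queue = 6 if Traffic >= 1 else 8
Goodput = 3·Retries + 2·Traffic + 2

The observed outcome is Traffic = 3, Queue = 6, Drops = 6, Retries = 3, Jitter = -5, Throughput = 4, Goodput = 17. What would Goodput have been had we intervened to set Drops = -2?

23

The intervention breaks the incoming arrows to Drops: Drops = min(Queue, Traffic) + 3 no longer applies, and Drops = -2.
Retries = |Drops - Traffic|  [with Drops=-2, Traffic=3]  = 5
Goodput = 3·Retries + 2·Traffic + 2  [with Retries=5, Traffic=3]  = 23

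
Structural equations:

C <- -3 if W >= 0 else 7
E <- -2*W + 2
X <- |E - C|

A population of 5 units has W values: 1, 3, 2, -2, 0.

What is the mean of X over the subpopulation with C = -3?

Conditioning on C=-3 selects the 4 unit(s) with W ∈ {1, 3, 2, 0}. Their X values: 3, 1, 1, 5. Mean = 2.5.

2.5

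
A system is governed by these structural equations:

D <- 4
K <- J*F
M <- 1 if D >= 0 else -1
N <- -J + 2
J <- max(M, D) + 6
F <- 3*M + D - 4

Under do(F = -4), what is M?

The intervention breaks the incoming arrows to F: F <- 3*M + D - 4 no longer applies, and F = -4.
Since M is not a descendant of the intervened variable, it is unaffected.
M = 1 if D >= 0 else -1  [with D=4]  = 1

1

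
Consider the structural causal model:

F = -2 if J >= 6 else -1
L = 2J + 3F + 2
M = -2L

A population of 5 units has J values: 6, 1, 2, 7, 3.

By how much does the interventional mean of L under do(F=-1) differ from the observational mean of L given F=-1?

3.6

do(F=-1) breaks F's dependence on J. With F=-1 fixed, L across the units is 11, 1, 3, 13, 5, mean 6.6.
E[L|F=-1] averages over only the 3 units with F=-1 (J = 1, 2, 3): L = 1, 3, 5, mean 3.
Difference = 6.6 − 3 = 3.6.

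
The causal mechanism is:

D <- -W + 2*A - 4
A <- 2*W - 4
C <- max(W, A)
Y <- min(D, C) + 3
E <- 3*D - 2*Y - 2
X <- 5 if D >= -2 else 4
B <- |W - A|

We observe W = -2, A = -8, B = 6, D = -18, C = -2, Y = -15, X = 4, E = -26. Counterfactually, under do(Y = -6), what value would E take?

Intervening sets Y = -6 and removes its equation (Y <- min(D, C) + 3).
A = 2*W - 4  [with W=-2]  = -8
D = -W + 2*A - 4  [with W=-2, A=-8]  = -18
E = 3*D - 2*Y - 2  [with D=-18, Y=-6]  = -44

-44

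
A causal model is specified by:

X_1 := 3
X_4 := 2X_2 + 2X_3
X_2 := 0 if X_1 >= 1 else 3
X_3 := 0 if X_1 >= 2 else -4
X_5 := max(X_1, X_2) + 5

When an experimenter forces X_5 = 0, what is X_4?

The intervention breaks the incoming arrows to X_5: X_5 := max(X_1, X_2) + 5 no longer applies, and X_5 = 0.
Since X_4 is not a descendant of the intervened variable, it is unaffected.
X_2 = 0 if X_1 >= 1 else 3  [with X_1=3]  = 0
X_3 = 0 if X_1 >= 2 else -4  [with X_1=3]  = 0
X_4 = 2X_2 + 2X_3  [with X_2=0, X_3=0]  = 0

0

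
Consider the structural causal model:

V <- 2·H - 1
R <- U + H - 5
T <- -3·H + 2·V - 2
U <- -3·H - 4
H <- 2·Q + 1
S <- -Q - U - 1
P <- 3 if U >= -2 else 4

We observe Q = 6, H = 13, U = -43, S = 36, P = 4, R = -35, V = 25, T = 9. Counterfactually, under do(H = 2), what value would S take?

Under do(H=2), the mechanism H <- 2·Q + 1 is discarded; H is fixed at 2.
U = -3·H - 4  [with H=2]  = -10
S = -Q - U - 1  [with Q=6, U=-10]  = 3

3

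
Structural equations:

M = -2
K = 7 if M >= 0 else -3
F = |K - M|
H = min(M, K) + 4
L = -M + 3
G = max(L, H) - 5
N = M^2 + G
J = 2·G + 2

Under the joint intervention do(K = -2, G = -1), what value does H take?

2

The joint intervention fixes K = -2, G = -1, removing each variable's own equation.
H = min(M, K) + 4  [with M=-2, K=-2]  = 2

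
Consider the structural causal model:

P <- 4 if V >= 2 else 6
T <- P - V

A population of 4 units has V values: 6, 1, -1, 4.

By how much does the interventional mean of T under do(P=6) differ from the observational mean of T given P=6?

-2.5

Every unit gets P=6 under the intervention. T values become 0, 5, 7, 2; E[T|do(P=6)] = 3.5.
E[T|P=6] averages over only the 2 units with P=6 (V = 1, -1): T = 5, 7, mean 6.
Difference = 3.5 − 6 = -2.5.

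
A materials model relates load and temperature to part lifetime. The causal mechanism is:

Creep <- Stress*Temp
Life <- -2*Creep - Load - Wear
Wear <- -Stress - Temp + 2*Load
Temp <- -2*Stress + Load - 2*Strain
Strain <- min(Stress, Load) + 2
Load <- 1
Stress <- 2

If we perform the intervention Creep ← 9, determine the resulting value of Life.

Under do(Creep=9), the mechanism Creep <- Stress*Temp is discarded; Creep is fixed at 9.
Strain = min(Stress, Load) + 2  [with Stress=2, Load=1]  = 3
Temp = -2*Stress + Load - 2*Strain  [with Stress=2, Load=1, Strain=3]  = -9
Wear = -Stress - Temp + 2*Load  [with Stress=2, Temp=-9, Load=1]  = 9
Life = -2*Creep - Load - Wear  [with Creep=9, Load=1, Wear=9]  = -28

-28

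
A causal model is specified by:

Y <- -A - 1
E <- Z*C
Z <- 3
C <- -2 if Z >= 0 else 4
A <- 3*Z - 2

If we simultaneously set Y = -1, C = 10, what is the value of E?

Setting Y = -1, C = 10 by intervention discards those variables' equations.
E = Z*C  [with Z=3, C=10]  = 30

30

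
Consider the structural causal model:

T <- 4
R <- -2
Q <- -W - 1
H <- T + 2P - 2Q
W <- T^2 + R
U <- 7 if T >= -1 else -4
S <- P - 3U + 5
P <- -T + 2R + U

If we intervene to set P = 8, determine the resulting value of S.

-8

The intervention breaks the incoming arrows to P: P <- -T + 2R + U no longer applies, and P = 8.
U = 7 if T >= -1 else -4  [with T=4]  = 7
S = P - 3U + 5  [with P=8, U=7]  = -8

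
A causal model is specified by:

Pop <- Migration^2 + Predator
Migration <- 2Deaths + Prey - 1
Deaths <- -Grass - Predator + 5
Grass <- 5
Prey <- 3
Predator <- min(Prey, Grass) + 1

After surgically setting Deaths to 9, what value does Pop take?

Under do(Deaths=9), the mechanism Deaths <- -Grass - Predator + 5 is discarded; Deaths is fixed at 9.
Predator = min(Prey, Grass) + 1  [with Prey=3, Grass=5]  = 4
Migration = 2Deaths + Prey - 1  [with Deaths=9, Prey=3]  = 20
Pop = Migration^2 + Predator  [with Migration=20, Predator=4]  = 404

404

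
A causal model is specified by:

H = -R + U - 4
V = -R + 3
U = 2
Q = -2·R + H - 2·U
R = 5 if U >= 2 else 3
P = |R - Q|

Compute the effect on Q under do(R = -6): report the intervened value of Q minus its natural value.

33

Under do(R=-6), the mechanism R = 5 if U >= 2 else 3 is discarded; R is fixed at -6.
H = -R + U - 4  [with R=-6, U=2]  = 4
Q = -2·R + H - 2·U  [with R=-6, H=4, U=2]  = 12
Without intervention: R = 5 if U >= 2 else 3  [with U=2]  = 5; H = -R + U - 4  [with R=5, U=2]  = -7; Q = -2·R + H - 2·U  [with R=5, H=-7, U=2]  = -21.
Change = 12 − (-21) = 33.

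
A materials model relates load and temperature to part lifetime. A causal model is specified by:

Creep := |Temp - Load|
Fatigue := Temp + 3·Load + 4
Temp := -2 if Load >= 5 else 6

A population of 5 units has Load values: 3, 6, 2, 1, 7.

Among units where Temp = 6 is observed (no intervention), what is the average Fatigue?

E[Fatigue|Temp=6] averages over only the 3 units with Temp=6 (Load = 3, 2, 1): Fatigue = 19, 16, 13, mean 16.

16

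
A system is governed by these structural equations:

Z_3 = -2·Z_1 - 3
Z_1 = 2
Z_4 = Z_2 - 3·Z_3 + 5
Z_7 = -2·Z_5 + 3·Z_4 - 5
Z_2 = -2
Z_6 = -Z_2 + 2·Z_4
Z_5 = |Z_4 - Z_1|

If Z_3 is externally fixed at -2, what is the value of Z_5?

do(Z_3=-2) replaces the equation Z_3 = -2·Z_1 - 3 with the constant Z_3 = -2.
Z_4 = Z_2 - 3·Z_3 + 5  [with Z_2=-2, Z_3=-2]  = 9
Z_5 = |Z_4 - Z_1|  [with Z_4=9, Z_1=2]  = 7

7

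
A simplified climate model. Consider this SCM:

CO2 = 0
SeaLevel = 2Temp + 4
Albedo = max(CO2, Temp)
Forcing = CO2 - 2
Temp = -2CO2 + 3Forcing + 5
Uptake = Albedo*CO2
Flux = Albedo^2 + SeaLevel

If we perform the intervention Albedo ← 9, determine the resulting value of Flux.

83

Under do(Albedo=9), the mechanism Albedo = max(CO2, Temp) is discarded; Albedo is fixed at 9.
Forcing = CO2 - 2  [with CO2=0]  = -2
Temp = -2CO2 + 3Forcing + 5  [with CO2=0, Forcing=-2]  = -1
SeaLevel = 2Temp + 4  [with Temp=-1]  = 2
Flux = Albedo^2 + SeaLevel  [with Albedo=9, SeaLevel=2]  = 83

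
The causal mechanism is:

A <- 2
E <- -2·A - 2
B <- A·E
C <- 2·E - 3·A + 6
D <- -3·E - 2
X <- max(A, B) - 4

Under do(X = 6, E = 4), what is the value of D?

The joint intervention fixes X = 6, E = 4, removing each variable's own equation.
D = -3·E - 2  [with E=4]  = -14

-14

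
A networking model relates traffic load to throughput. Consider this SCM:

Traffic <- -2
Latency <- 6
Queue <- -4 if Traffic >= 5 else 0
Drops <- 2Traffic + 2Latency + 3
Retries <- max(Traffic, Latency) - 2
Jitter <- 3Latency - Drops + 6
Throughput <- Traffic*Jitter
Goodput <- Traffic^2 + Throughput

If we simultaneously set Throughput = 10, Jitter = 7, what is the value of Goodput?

Under do(Throughput = 10, Jitter = 7), each intervened variable's structural equation is replaced by its fixed value.
Goodput = Traffic^2 + Throughput  [with Traffic=-2, Throughput=10]  = 14

14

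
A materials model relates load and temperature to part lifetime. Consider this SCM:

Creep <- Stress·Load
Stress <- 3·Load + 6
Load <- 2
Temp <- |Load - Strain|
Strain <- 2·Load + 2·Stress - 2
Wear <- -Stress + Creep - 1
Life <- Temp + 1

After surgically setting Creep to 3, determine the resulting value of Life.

25

Under do(Creep=3), the mechanism Creep <- Stress·Load is discarded; Creep is fixed at 3.
Since Life is not a descendant of the intervened variable, it is unaffected.
Stress = 3·Load + 6  [with Load=2]  = 12
Strain = 2·Load + 2·Stress - 2  [with Load=2, Stress=12]  = 26
Temp = |Load - Strain|  [with Load=2, Strain=26]  = 24
Life = Temp + 1  [with Temp=24]  = 25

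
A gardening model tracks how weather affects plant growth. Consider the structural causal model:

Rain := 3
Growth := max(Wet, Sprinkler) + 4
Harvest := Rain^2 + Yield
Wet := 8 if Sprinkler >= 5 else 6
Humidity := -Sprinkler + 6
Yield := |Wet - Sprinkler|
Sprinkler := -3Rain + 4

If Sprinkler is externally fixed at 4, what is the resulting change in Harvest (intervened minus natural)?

-9

Under do(Sprinkler=4), the mechanism Sprinkler := -3Rain + 4 is discarded; Sprinkler is fixed at 4.
Wet = 8 if Sprinkler >= 5 else 6  [with Sprinkler=4]  = 6
Yield = |Wet - Sprinkler|  [with Wet=6, Sprinkler=4]  = 2
Harvest = Rain^2 + Yield  [with Rain=3, Yield=2]  = 11
Without intervention: Sprinkler = -3Rain + 4  [with Rain=3]  = -5; Wet = 8 if Sprinkler >= 5 else 6  [with Sprinkler=-5]  = 6; Yield = |Wet - Sprinkler|  [with Wet=6, Sprinkler=-5]  = 11; Harvest = Rain^2 + Yield  [with Rain=3, Yield=11]  = 20.
Change = 11 − 20 = -9.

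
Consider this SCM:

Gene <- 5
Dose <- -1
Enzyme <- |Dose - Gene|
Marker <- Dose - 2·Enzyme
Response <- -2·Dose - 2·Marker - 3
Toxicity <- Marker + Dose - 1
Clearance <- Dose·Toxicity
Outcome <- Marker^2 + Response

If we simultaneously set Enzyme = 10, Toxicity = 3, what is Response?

41

The joint intervention fixes Enzyme = 10, Toxicity = 3, removing each variable's own equation.
Marker = Dose - 2·Enzyme  [with Dose=-1, Enzyme=10]  = -21
Response = -2·Dose - 2·Marker - 3  [with Dose=-1, Marker=-21]  = 41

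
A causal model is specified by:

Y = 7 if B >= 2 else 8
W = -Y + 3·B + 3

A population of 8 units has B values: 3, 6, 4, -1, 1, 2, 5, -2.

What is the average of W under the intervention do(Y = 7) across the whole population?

2.75

Under do(Y=7), Y's equation is replaced by Y=7 for every unit. Per-unit W: 5, 14, 8, -7, -1, 2, 11, -10. Mean = 2.75.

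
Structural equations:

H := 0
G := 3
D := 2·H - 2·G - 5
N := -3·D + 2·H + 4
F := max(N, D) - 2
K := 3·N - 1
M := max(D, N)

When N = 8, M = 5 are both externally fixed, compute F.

6

Setting N = 8, M = 5 by intervention discards those variables' equations.
D = 2·H - 2·G - 5  [with H=0, G=3]  = -11
F = max(N, D) - 2  [with N=8, D=-11]  = 6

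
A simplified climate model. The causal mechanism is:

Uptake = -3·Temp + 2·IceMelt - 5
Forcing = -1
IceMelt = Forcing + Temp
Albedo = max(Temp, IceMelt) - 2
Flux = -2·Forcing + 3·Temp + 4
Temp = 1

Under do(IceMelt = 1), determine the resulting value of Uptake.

The intervention breaks the incoming arrows to IceMelt: IceMelt = Forcing + Temp no longer applies, and IceMelt = 1.
Uptake = -3·Temp + 2·IceMelt - 5  [with Temp=1, IceMelt=1]  = -6

-6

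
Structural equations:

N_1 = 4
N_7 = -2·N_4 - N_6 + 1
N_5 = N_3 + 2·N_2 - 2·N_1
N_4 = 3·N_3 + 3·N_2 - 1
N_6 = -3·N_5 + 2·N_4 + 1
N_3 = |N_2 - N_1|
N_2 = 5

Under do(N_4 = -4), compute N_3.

1

Under do(N_4=-4), the mechanism N_4 = 3·N_3 + 3·N_2 - 1 is discarded; N_4 is fixed at -4.
Since N_3 is not a descendant of the intervened variable, it is unaffected.
N_3 = |N_2 - N_1|  [with N_2=5, N_1=4]  = 1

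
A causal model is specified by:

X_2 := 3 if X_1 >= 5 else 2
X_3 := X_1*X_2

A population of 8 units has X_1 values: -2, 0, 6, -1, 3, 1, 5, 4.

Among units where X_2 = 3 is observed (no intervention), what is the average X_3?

Conditioning on X_2=3 selects the 2 unit(s) with X_1 ∈ {6, 5}. Their X_3 values: 18, 15. Mean = 16.5.

16.5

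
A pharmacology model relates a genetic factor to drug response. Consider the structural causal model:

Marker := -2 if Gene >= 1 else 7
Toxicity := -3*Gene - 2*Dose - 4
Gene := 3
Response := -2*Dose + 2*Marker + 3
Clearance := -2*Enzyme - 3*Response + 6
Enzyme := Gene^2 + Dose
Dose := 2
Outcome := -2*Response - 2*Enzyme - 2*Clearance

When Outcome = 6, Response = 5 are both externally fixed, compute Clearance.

Under do(Outcome = 6, Response = 5), each intervened variable's structural equation is replaced by its fixed value.
Enzyme = Gene^2 + Dose  [with Gene=3, Dose=2]  = 11
Clearance = -2*Enzyme - 3*Response + 6  [with Enzyme=11, Response=5]  = -31

-31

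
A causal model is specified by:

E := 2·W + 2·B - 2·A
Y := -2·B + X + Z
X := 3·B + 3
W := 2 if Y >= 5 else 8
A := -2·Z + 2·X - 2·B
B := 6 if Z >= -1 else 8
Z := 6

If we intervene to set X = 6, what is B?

6

Under do(X=6), the mechanism X := 3·B + 3 is discarded; X is fixed at 6.
Since B is not a descendant of the intervened variable, it is unaffected.
B = 6 if Z >= -1 else 8  [with Z=6]  = 6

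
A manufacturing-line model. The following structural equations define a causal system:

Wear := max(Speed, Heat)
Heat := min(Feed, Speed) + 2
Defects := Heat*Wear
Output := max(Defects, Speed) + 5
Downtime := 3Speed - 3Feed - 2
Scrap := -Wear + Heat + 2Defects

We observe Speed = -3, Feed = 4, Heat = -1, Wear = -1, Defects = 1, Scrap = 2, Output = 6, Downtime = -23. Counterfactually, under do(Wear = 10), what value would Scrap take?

-31

Under do(Wear=10), the mechanism Wear := max(Speed, Heat) is discarded; Wear is fixed at 10.
Heat = min(Feed, Speed) + 2  [with Feed=4, Speed=-3]  = -1
Defects = Heat*Wear  [with Heat=-1, Wear=10]  = -10
Scrap = -Wear + Heat + 2Defects  [with Wear=10, Heat=-1, Defects=-10]  = -31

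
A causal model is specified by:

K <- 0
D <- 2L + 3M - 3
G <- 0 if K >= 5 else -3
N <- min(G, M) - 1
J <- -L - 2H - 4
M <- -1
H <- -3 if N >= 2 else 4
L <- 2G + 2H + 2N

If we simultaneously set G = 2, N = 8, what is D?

The joint intervention fixes G = 2, N = 8, removing each variable's own equation.
H = -3 if N >= 2 else 4  [with N=8]  = -3
L = 2G + 2H + 2N  [with G=2, H=-3, N=8]  = 14
D = 2L + 3M - 3  [with L=14, M=-1]  = 22

22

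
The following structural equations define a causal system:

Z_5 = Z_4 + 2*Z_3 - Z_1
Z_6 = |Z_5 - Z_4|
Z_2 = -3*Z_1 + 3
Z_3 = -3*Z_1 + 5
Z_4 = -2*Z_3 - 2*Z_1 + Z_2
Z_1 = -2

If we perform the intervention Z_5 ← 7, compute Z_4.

-9

The intervention breaks the incoming arrows to Z_5: Z_5 = Z_4 + 2*Z_3 - Z_1 no longer applies, and Z_5 = 7.
Since Z_4 is not a descendant of the intervened variable, it is unaffected.
Z_2 = -3*Z_1 + 3  [with Z_1=-2]  = 9
Z_3 = -3*Z_1 + 5  [with Z_1=-2]  = 11
Z_4 = -2*Z_3 - 2*Z_1 + Z_2  [with Z_3=11, Z_1=-2, Z_2=9]  = -9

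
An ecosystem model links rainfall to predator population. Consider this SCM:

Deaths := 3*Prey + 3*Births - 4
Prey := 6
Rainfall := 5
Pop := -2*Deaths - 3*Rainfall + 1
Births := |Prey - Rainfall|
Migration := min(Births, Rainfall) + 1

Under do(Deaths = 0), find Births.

Under do(Deaths=0), the mechanism Deaths := 3*Prey + 3*Births - 4 is discarded; Deaths is fixed at 0.
Since Births is not a descendant of the intervened variable, it is unaffected.
Births = |Prey - Rainfall|  [with Prey=6, Rainfall=5]  = 1

1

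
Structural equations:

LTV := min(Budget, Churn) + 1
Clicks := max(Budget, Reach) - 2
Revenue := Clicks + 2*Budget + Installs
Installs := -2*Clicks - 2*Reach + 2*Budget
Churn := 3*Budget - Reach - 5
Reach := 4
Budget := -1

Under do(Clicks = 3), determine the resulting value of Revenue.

-15

The intervention breaks the incoming arrows to Clicks: Clicks := max(Budget, Reach) - 2 no longer applies, and Clicks = 3.
Installs = -2*Clicks - 2*Reach + 2*Budget  [with Clicks=3, Reach=4, Budget=-1]  = -16
Revenue = Clicks + 2*Budget + Installs  [with Clicks=3, Budget=-1, Installs=-16]  = -15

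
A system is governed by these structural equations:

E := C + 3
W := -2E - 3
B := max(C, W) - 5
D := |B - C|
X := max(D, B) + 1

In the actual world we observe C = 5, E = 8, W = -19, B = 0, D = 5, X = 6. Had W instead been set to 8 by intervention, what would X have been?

4

The intervention breaks the incoming arrows to W: W := -2E - 3 no longer applies, and W = 8.
B = max(C, W) - 5  [with C=5, W=8]  = 3
D = |B - C|  [with B=3, C=5]  = 2
X = max(D, B) + 1  [with D=2, B=3]  = 4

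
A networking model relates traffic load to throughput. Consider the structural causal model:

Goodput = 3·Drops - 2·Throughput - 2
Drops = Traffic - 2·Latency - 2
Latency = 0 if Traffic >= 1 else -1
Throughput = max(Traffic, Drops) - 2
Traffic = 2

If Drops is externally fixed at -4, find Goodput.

do(Drops=-4) replaces the equation Drops = Traffic - 2·Latency - 2 with the constant Drops = -4.
Throughput = max(Traffic, Drops) - 2  [with Traffic=2, Drops=-4]  = 0
Goodput = 3·Drops - 2·Throughput - 2  [with Drops=-4, Throughput=0]  = -14

-14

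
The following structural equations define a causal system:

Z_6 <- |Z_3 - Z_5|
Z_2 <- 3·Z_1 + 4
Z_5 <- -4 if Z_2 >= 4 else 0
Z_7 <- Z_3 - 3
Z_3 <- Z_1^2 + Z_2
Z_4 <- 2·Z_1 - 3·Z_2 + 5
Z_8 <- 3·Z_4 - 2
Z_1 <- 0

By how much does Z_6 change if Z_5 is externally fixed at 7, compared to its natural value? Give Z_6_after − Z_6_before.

-5

The intervention breaks the incoming arrows to Z_5: Z_5 <- -4 if Z_2 >= 4 else 0 no longer applies, and Z_5 = 7.
Z_2 = 3·Z_1 + 4  [with Z_1=0]  = 4
Z_3 = Z_1^2 + Z_2  [with Z_1=0, Z_2=4]  = 4
Z_6 = |Z_3 - Z_5|  [with Z_3=4, Z_5=7]  = 3
Without intervention: Z_2 = 3·Z_1 + 4  [with Z_1=0]  = 4; Z_3 = Z_1^2 + Z_2  [with Z_1=0, Z_2=4]  = 4; Z_5 = -4 if Z_2 >= 4 else 0  [with Z_2=4]  = -4; Z_6 = |Z_3 - Z_5|  [with Z_3=4, Z_5=-4]  = 8.
Change = 3 − 8 = -5.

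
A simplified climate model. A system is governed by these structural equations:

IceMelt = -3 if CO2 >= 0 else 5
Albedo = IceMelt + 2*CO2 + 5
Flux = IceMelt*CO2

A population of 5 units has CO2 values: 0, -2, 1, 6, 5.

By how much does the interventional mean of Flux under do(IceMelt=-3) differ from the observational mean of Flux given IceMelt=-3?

3

Under do(IceMelt=-3), IceMelt's equation is replaced by IceMelt=-3 for every unit. Per-unit Flux: 0, 6, -3, -18, -15. Mean = -6.
E[Flux|IceMelt=-3] averages over only the 4 units with IceMelt=-3 (CO2 = 0, 1, 6, 5): Flux = 0, -3, -18, -15, mean -9.
Difference = -6 − (-9) = 3.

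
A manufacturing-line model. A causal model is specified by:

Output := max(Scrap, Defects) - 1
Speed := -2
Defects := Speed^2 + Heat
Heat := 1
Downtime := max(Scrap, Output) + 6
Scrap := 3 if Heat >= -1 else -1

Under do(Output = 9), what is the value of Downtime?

15

The intervention breaks the incoming arrows to Output: Output := max(Scrap, Defects) - 1 no longer applies, and Output = 9.
Scrap = 3 if Heat >= -1 else -1  [with Heat=1]  = 3
Downtime = max(Scrap, Output) + 6  [with Scrap=3, Output=9]  = 15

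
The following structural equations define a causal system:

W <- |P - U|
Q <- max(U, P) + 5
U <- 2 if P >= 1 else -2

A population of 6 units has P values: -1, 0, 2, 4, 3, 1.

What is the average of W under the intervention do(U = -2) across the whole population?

3.5

The intervention sets U=-2 in all 6 units regardless of P. Recomputing W per unit gives 1, 2, 4, 6, 5, 3; average 3.5.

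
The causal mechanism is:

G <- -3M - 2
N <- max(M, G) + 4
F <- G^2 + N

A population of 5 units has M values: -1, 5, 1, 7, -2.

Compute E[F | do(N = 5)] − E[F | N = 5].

do(N=5) breaks N's dependence on M. With N=5 fixed, F across the units is 6, 294, 30, 534, 21, mean 177.
Observing N=5 restricts to units where N's equation naturally yields 5: M ∈ {-1, 1}. In that subpopulation F = 6, 30, mean 18.
Difference = 177 − 18 = 159.

159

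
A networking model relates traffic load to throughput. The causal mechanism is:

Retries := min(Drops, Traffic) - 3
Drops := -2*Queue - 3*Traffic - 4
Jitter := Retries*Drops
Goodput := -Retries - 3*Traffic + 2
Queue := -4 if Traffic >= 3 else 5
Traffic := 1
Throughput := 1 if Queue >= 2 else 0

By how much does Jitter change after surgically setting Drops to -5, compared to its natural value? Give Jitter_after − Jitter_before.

-300

do(Drops=-5) replaces the equation Drops := -2*Queue - 3*Traffic - 4 with the constant Drops = -5.
Retries = min(Drops, Traffic) - 3  [with Drops=-5, Traffic=1]  = -8
Jitter = Retries*Drops  [with Retries=-8, Drops=-5]  = 40
Without intervention: Queue = -4 if Traffic >= 3 else 5  [with Traffic=1]  = 5; Drops = -2*Queue - 3*Traffic - 4  [with Queue=5, Traffic=1]  = -17; Retries = min(Drops, Traffic) - 3  [with Drops=-17, Traffic=1]  = -20; Jitter = Retries*Drops  [with Retries=-20, Drops=-17]  = 340.
Change = 40 − 340 = -300.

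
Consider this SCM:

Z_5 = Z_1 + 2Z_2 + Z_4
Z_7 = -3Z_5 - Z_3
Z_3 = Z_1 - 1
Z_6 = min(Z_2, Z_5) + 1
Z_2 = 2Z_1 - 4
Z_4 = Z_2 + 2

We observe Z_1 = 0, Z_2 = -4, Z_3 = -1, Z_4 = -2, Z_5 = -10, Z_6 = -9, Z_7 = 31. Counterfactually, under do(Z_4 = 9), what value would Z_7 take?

The intervention breaks the incoming arrows to Z_4: Z_4 = Z_2 + 2 no longer applies, and Z_4 = 9.
Z_2 = 2Z_1 - 4  [with Z_1=0]  = -4
Z_3 = Z_1 - 1  [with Z_1=0]  = -1
Z_5 = Z_1 + 2Z_2 + Z_4  [with Z_1=0, Z_2=-4, Z_4=9]  = 1
Z_7 = -3Z_5 - Z_3  [with Z_5=1, Z_3=-1]  = -2

-2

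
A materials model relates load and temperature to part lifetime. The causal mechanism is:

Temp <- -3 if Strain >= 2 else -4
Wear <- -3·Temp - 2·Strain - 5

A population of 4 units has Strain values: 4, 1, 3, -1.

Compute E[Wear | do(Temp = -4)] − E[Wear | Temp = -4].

-3.5

Under do(Temp=-4), Temp's equation is replaced by Temp=-4 for every unit. Per-unit Wear: -1, 5, 1, 9. Mean = 3.5.
Conditioning on Temp=-4 selects the 2 unit(s) with Strain ∈ {1, -1}. Their Wear values: 5, 9. Mean = 7.
Difference = 3.5 − 7 = -3.5.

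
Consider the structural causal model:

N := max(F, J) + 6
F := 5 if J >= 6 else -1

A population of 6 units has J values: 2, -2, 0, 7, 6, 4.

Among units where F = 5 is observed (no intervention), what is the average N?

12.5

E[N|F=5] averages over only the 2 units with F=5 (J = 7, 6): N = 13, 12, mean 12.5.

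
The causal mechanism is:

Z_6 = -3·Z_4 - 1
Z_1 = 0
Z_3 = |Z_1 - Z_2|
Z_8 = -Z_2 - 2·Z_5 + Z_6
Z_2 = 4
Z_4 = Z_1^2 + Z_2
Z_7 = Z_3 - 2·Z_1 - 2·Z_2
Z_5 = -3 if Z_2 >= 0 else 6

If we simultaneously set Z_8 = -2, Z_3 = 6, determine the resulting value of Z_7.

-2

Under do(Z_8 = -2, Z_3 = 6), each intervened variable's structural equation is replaced by its fixed value.
Z_7 = Z_3 - 2·Z_1 - 2·Z_2  [with Z_3=6, Z_1=0, Z_2=4]  = -2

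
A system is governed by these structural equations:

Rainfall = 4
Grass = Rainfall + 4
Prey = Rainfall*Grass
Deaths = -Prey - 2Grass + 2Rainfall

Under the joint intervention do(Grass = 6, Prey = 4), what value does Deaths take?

-8

Setting Grass = 6, Prey = 4 by intervention discards those variables' equations.
Deaths = -Prey - 2Grass + 2Rainfall  [with Prey=4, Grass=6, Rainfall=4]  = -8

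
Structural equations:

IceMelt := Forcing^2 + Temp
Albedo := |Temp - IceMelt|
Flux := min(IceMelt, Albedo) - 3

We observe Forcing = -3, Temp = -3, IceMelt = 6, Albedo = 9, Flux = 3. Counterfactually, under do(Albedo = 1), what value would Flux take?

Intervening sets Albedo = 1 and removes its equation (Albedo := |Temp - IceMelt|).
IceMelt = Forcing^2 + Temp  [with Forcing=-3, Temp=-3]  = 6
Flux = min(IceMelt, Albedo) - 3  [with IceMelt=6, Albedo=1]  = -2

-2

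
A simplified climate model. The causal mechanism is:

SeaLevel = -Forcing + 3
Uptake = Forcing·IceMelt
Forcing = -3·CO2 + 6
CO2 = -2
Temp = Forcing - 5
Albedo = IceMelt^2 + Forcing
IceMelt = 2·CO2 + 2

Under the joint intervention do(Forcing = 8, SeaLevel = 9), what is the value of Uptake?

-16

Setting Forcing = 8, SeaLevel = 9 by intervention discards those variables' equations.
IceMelt = 2·CO2 + 2  [with CO2=-2]  = -2
Uptake = Forcing·IceMelt  [with Forcing=8, IceMelt=-2]  = -16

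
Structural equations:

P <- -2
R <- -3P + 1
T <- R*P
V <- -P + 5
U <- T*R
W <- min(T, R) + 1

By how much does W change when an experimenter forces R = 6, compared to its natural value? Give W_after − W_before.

2

Under do(R=6), the mechanism R <- -3P + 1 is discarded; R is fixed at 6.
T = R*P  [with R=6, P=-2]  = -12
W = min(T, R) + 1  [with T=-12, R=6]  = -11
Without intervention: R = -3P + 1  [with P=-2]  = 7; T = R*P  [with R=7, P=-2]  = -14; W = min(T, R) + 1  [with T=-14, R=7]  = -13.
Change = -11 − (-13) = 2.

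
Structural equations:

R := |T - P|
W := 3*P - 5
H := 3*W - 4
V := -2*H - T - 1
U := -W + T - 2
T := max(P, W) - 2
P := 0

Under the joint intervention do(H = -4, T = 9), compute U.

Under do(H = -4, T = 9), each intervened variable's structural equation is replaced by its fixed value.
W = 3*P - 5  [with P=0]  = -5
U = -W + T - 2  [with W=-5, T=9]  = 12

12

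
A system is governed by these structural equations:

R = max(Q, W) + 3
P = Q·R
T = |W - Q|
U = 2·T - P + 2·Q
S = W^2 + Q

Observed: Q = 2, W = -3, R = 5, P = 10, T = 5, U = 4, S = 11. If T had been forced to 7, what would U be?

The intervention breaks the incoming arrows to T: T = |W - Q| no longer applies, and T = 7.
R = max(Q, W) + 3  [with Q=2, W=-3]  = 5
P = Q·R  [with Q=2, R=5]  = 10
U = 2·T - P + 2·Q  [with T=7, P=10, Q=2]  = 8

8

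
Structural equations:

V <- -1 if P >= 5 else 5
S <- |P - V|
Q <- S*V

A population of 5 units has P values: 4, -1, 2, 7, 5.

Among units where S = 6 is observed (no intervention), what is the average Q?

Conditioning on S=6 selects the 2 unit(s) with P ∈ {-1, 5}. Their Q values: 30, -6. Mean = 12.

12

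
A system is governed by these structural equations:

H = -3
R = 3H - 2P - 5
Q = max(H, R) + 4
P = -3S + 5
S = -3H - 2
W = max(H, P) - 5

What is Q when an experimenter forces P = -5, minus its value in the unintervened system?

The intervention breaks the incoming arrows to P: P = -3S + 5 no longer applies, and P = -5.
R = 3H - 2P - 5  [with H=-3, P=-5]  = -4
Q = max(H, R) + 4  [with H=-3, R=-4]  = 1
Without intervention: S = -3H - 2  [with H=-3]  = 7; P = -3S + 5  [with S=7]  = -16; R = 3H - 2P - 5  [with H=-3, P=-16]  = 18; Q = max(H, R) + 4  [with H=-3, R=18]  = 22.
Change = 1 − 22 = -21.

-21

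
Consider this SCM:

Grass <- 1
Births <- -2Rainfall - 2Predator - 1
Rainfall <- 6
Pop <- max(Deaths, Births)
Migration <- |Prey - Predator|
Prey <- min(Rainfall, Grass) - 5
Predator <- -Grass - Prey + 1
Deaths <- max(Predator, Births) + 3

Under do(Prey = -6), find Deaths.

The intervention breaks the incoming arrows to Prey: Prey <- min(Rainfall, Grass) - 5 no longer applies, and Prey = -6.
Predator = -Grass - Prey + 1  [with Grass=1, Prey=-6]  = 6
Births = -2Rainfall - 2Predator - 1  [with Rainfall=6, Predator=6]  = -25
Deaths = max(Predator, Births) + 3  [with Predator=6, Births=-25]  = 9

9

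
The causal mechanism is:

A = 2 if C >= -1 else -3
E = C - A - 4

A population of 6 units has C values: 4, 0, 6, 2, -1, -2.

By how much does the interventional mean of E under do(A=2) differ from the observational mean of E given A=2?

Under do(A=2), A's equation is replaced by A=2 for every unit. Per-unit E: -2, -6, 0, -4, -7, -8. Mean = -4.5.
E[E|A=2] averages over only the 5 units with A=2 (C = 4, 0, 6, 2, -1): E = -2, -6, 0, -4, -7, mean -3.8.
Difference = -4.5 − (-3.8) = -0.7.

-0.7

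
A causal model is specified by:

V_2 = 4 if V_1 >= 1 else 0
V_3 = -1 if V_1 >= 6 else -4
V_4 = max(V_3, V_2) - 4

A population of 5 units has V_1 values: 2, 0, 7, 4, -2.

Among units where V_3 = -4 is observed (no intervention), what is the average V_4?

-2

E[V_4|V_3=-4] averages over only the 4 units with V_3=-4 (V_1 = 2, 0, 4, -2): V_4 = 0, -4, 0, -4, mean -2.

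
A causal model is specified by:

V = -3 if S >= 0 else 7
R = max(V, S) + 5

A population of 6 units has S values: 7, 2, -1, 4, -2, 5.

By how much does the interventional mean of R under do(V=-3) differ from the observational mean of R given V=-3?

-2

The intervention sets V=-3 in all 6 units regardless of S. Recomputing R per unit gives 12, 7, 4, 9, 3, 10; average 7.5.
E[R|V=-3] averages over only the 4 units with V=-3 (S = 7, 2, 4, 5): R = 12, 7, 9, 10, mean 9.5.
Difference = 7.5 − 9.5 = -2.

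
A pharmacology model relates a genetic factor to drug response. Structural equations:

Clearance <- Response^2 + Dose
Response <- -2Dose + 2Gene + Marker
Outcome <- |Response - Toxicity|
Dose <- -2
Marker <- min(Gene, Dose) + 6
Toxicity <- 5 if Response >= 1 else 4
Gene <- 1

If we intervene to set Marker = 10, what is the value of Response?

16

The intervention breaks the incoming arrows to Marker: Marker <- min(Gene, Dose) + 6 no longer applies, and Marker = 10.
Response = -2Dose + 2Gene + Marker  [with Dose=-2, Gene=1, Marker=10]  = 16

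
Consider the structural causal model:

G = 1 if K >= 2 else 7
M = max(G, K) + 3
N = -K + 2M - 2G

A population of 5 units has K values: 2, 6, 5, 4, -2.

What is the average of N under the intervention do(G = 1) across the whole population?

Every unit gets G=1 under the intervention. N values become 6, 10, 9, 8, 8; E[N|do(G=1)] = 8.2.

8.2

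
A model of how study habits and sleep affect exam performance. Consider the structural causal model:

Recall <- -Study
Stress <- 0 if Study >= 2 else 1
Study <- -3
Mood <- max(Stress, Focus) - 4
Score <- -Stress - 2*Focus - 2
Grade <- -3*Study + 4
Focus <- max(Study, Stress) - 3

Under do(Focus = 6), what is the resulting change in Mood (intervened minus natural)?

5

do(Focus=6) replaces the equation Focus <- max(Study, Stress) - 3 with the constant Focus = 6.
Stress = 0 if Study >= 2 else 1  [with Study=-3]  = 1
Mood = max(Stress, Focus) - 4  [with Stress=1, Focus=6]  = 2
Without intervention: Stress = 0 if Study >= 2 else 1  [with Study=-3]  = 1; Focus = max(Study, Stress) - 3  [with Study=-3, Stress=1]  = -2; Mood = max(Stress, Focus) - 4  [with Stress=1, Focus=-2]  = -3.
Change = 2 − (-3) = 5.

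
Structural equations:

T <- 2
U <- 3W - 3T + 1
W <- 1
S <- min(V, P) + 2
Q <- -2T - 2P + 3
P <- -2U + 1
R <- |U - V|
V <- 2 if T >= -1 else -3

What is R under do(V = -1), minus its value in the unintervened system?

-3

do(V=-1) replaces the equation V <- 2 if T >= -1 else -3 with the constant V = -1.
U = 3W - 3T + 1  [with W=1, T=2]  = -2
R = |U - V|  [with U=-2, V=-1]  = 1
Without intervention: U = 3W - 3T + 1  [with W=1, T=2]  = -2; V = 2 if T >= -1 else -3  [with T=2]  = 2; R = |U - V|  [with U=-2, V=2]  = 4.
Change = 1 − 4 = -3.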